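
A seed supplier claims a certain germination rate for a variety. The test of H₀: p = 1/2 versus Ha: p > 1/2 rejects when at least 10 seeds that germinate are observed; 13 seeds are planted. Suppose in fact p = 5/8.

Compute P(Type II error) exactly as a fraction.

β = P(fail to reject H₀ | Ha true) = P(X ≤ 9 | p = 5/8), X ~ Binomial(13, 5/8).
Equivalently, β = 1 − P(X ≥ 10) = 107331531597/137438953472.

107331531597/137438953472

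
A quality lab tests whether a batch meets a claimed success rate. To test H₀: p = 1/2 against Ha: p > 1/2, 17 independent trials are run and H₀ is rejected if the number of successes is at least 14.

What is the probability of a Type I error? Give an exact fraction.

The Type I error probability is α = P(X ≥ 14) computed under H₀, where X ~ Binomial(17, 1/2).
Summing the upper tail: (680 + 136 + 17 + 1) / 2^17 = 834/131072 = 417/65536.

417/65536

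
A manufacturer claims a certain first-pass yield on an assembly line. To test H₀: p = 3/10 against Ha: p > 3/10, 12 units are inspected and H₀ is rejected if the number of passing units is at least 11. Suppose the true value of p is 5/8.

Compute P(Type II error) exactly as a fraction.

66717523611/68719476736

β = P(fail to reject H₀ | Ha true) = P(S ≤ 10 | p = 5/8), S ~ Binomial(12, 5/8).
Equivalently, β = 1 − P(S ≥ 11) = 66717523611/68719476736.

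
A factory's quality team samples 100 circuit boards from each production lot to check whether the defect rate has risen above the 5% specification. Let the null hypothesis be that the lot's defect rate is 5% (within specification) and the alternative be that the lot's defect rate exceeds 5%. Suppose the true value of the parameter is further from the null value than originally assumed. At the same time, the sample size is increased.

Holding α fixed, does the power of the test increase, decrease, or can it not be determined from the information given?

It increases.

A larger true effect moves the Ha sampling distribution further from the H₀ critical value, making rejection more likely when Ha is true. A larger sample reduces the standard error, pulling the sampling distribution under Ha further from the non-rejection region. Both changes push β in the same direction.
Since power = 1 − β and β decreases, power increases.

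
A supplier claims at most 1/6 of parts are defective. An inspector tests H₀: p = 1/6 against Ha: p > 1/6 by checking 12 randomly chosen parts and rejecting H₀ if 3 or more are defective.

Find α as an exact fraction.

702172961/2176782336

α = P(reject H₀ | H₀ true) = P(K ≥ 3 | p = 1/6), K ~ Binomial(12, 1/6).
Computing the lower-tail complement: 1 − 1474609375/2176782336 = 702172961/2176782336.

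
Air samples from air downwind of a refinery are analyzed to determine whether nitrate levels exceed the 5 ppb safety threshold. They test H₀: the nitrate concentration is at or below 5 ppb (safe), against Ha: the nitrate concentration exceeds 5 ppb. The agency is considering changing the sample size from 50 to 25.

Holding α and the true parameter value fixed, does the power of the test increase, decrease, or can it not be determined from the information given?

A smaller sample increases the standard error, so the sampling distributions under H₀ and Ha overlap more.
Since power = 1 − β and β increases, power decreases.

It decreases.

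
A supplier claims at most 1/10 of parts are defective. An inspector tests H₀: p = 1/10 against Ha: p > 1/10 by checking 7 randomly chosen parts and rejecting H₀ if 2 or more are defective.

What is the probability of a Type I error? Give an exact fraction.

Under H₀, K ~ Binomial(7, 1/10); the Type I error rate is P(K ≥ 2).
Via the complement, α = 1 − Σ_{j=0}^{1} C(7,j)(1/10)^j(9/10)^{7-j} = 93559/625000.

93559/625000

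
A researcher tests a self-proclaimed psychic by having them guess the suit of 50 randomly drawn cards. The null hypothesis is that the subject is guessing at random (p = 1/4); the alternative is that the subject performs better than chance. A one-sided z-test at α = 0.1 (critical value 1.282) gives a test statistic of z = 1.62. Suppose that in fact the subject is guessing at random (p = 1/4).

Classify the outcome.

Type I error

Since z = 1.62 > z* = 1.282, H₀ is rejected.
H₀ is true (actually the subject is guessing at random (p = 1/4)).
Rejecting a true H₀ is a Type I error.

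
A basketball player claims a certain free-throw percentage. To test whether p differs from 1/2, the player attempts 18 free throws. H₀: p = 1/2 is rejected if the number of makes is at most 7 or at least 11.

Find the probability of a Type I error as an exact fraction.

15751/32768

α = P(Y ≤ 7 or Y ≥ 11 | p = 1/2), Y ~ Binomial(18, 1/2).
By symmetry, α = 2·P(Y ≤ 7) = 2·(1 + 18 + 153 + 816 + 3060 + 8568 + 18564 + 31824)/262144 = 126008/262144 = 15751/32768.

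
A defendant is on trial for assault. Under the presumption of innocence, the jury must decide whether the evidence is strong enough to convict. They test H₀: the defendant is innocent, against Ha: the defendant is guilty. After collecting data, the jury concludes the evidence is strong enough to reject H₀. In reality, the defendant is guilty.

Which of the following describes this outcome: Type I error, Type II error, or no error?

The test rejected a false H₀ — the decision matches the true state.

No error — this is a correct decision.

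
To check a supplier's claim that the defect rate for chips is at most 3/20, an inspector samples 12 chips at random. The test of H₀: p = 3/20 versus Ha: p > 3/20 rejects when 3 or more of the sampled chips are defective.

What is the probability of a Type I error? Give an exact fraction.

216417823765749/819200000000000

The significance level is the probability, assuming p = 3/20, of seeing 3 or more defectives in 12 draws.
Via the complement, α = 1 − Σ_{j=0}^{2} C(12,j)(3/20)^j(17/20)^{12-j} = 216417823765749/819200000000000.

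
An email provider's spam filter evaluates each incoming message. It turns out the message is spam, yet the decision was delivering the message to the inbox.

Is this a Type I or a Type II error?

Type II error

The null hypothesis here is that the message is legitimate (not spam).
'Delivering the message to the inbox' corresponds to failing to reject H₀.
H₀ was not rejected but H₀ is false — a Type II error (false negative).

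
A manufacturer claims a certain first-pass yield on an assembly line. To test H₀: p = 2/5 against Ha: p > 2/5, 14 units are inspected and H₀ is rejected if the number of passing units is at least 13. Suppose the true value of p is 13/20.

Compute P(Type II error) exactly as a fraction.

A Type II error is failing to reject when Ha holds: with p = 13/20, β = P(K ≤ 12).
Adding the binomial probabilities P(K=0)+…+P(K=12) at p = 13/20 gives 1604780863168259917/1638400000000000000.

1604780863168259917/1638400000000000000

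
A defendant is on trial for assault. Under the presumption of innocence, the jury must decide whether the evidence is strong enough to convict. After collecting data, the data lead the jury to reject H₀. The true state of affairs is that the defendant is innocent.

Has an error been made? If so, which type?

Type I error

The conventional null hypothesis here is that the defendant is innocent.
H₀ was rejected, but H₀ is actually true.
Rejecting a true null hypothesis is a Type I error (false positive).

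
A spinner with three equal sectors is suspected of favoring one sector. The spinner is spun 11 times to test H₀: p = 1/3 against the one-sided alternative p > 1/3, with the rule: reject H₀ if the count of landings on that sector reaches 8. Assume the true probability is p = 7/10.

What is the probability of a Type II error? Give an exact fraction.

1076094153/2500000000

Under the alternative p = 7/10, X ~ Binomial(11, 7/10); β is the probability the test does not reject, P(X < 8).
Equivalently, β = 1 − P(X ≥ 8) = 1076094153/2500000000.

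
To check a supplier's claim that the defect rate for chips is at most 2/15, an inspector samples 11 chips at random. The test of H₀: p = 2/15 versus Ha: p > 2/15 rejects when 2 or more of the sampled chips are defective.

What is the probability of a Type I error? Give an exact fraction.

764941728932/1729951171875

α = P(reject H₀ | H₀ true) = P(Y ≥ 2 | p = 2/15), Y ~ Binomial(11, 2/15).
Via the complement, α = 1 − Σ_{j=0}^{1} C(11,j)(2/15)^j(13/15)^{11-j} = 764941728932/1729951171875.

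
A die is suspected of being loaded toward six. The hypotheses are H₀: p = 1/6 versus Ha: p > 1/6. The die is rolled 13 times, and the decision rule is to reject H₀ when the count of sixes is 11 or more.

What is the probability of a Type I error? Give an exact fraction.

The Type I error probability is α = P(K ≥ 11) computed under H₀, where K ~ Binomial(13, 1/6).
Adding the binomial terms for j = 11 through 13 with p = 1/6 yields 7/45349632.

7/45349632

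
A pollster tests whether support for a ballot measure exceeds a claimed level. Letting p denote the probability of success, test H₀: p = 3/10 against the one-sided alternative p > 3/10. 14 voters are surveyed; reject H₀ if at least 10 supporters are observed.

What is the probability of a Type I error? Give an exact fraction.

33313260987/20000000000000

Under H₀, X ~ Binomial(14, 3/10), and α = P(X ≥ 10).
P(X ≥ 10) = Σ_{j=10}^{14} C(14,j)·(3/10)^j·(7/10)^{14-j} = 33313260987/20000000000000.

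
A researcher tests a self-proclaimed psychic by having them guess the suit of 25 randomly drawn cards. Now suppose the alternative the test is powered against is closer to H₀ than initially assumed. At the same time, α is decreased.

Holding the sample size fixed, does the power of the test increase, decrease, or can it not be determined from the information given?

When the true parameter is near the null value, the test has a harder time distinguishing Ha from H₀. Lowering α raises the bar for rejection; under Ha, the test now fails to reject on outcomes it previously would have rejected. Both changes push β in the same direction.
Since power = 1 − β and β increases, power decreases.

It decreases.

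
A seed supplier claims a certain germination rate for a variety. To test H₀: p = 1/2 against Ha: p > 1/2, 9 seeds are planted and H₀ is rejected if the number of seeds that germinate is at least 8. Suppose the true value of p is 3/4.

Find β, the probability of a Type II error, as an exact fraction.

Under the alternative p = 3/4, X ~ Binomial(9, 3/4); β is the probability the test does not reject, P(X < 8).
Adding the binomial probabilities P(X=0)+…+P(X=7) at p = 3/4 gives 45853/65536.

45853/65536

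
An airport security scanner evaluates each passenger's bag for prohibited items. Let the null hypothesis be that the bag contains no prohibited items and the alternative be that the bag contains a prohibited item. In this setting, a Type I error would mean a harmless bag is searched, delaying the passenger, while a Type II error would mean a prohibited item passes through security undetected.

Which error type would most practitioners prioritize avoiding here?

Type II error

The Type II consequence (a prohibited item passes through security undetected) is more severe than the Type I consequence (a harmless bag is searched, delaying the passenger).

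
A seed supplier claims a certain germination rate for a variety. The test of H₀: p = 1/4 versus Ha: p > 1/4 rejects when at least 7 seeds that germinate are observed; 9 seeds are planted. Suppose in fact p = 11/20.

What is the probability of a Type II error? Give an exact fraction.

54431799039/64000000000

Under the alternative p = 11/20, K ~ Binomial(9, 11/20); β is the probability the test does not reject, P(K < 7).
Adding the binomial probabilities P(K=0)+…+P(K=6) at p = 11/20 gives 54431799039/64000000000.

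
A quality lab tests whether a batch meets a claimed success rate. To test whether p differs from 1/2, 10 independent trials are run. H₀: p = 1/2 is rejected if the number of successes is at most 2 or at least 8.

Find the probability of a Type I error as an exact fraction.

The significance level is the null-hypothesis probability of the rejection region {≤2} ∪ {≥8}.
The two tails are symmetric, so α = 2·(1 + 10 + 45)/2^10 = 112/1024 = 7/64.

7/64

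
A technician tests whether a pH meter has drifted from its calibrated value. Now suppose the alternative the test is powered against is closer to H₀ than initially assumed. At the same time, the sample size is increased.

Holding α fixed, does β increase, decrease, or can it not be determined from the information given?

The first change alone would make β increase; the second alone would make β decrease. Which effect dominates depends on the magnitudes, which are not given.

Cannot be determined from the information given.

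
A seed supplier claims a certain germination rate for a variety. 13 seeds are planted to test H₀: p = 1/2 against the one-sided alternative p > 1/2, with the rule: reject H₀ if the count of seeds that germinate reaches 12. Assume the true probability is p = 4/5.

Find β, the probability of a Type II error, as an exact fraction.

A Type II error is failing to reject when Ha holds: with p = 4/5, β = P(Y ≤ 11).
Equivalently, β = 1 − P(Y ≥ 12) = 935490453/1220703125.

935490453/1220703125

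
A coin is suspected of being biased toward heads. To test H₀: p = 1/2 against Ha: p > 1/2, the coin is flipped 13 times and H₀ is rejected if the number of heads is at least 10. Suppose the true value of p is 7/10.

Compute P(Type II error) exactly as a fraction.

579394354239/1000000000000

Under the alternative p = 7/10, S ~ Binomial(13, 7/10); β is the probability the test does not reject, P(S < 10).
Equivalently, β = 1 − P(S ≥ 10) = 579394354239/1000000000000.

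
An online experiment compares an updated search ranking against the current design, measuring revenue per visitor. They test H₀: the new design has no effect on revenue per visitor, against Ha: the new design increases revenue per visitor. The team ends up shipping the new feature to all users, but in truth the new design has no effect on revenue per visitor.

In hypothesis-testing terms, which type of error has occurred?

Type I error

'Shipping the new feature to all users' corresponds to rejecting H₀.
H₀ was rejected but H₀ is true — a Type I error (false positive).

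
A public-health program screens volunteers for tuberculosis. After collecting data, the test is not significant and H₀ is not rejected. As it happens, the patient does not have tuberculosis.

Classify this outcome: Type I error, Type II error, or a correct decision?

No error (correct decision).

The conventional null hypothesis here is that the patient does not have tuberculosis.
The test retained a true H₀ — the decision matches the true state.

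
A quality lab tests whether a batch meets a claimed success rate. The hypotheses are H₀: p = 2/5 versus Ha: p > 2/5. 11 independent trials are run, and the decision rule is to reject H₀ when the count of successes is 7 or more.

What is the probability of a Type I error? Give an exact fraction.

Under H₀, Y ~ Binomial(11, 2/5), and α = P(Y ≥ 7).
Summing C(11,j)(2/5)^j(3/5)^{11−j} for j = 7,…,11 gives 194048/1953125.

194048/1953125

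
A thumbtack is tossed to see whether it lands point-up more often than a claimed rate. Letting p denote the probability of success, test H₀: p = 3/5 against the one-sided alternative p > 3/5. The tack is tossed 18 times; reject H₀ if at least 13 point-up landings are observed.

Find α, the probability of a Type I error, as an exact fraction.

Under H₀, X ~ Binomial(18, 3/5), and α = P(X ≥ 13).
Adding the binomial terms for j = 13 through 18 with p = 3/5 yields 796349989593/3814697265625.

796349989593/3814697265625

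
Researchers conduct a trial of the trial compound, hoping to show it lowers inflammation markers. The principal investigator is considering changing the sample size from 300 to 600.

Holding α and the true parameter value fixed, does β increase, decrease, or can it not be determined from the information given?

More data shrinks sampling variability; the test statistic under Ha concentrates further from the null value, making rejection more likely.

It decreases.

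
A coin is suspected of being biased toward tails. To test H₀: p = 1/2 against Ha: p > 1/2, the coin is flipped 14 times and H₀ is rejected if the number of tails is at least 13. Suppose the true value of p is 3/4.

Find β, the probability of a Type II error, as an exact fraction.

Under the alternative p = 3/4, S ~ Binomial(14, 3/4); β is the probability the test does not reject, P(S < 13).
Equivalently, β = 1 − P(S ≥ 13) = 241331965/268435456.

241331965/268435456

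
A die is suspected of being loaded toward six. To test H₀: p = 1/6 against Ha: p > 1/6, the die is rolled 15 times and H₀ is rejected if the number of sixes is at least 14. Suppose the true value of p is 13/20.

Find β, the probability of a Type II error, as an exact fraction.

A Type II error is failing to reject when Ha holds: with p = 13/20, β = P(Y ≤ 13).
Adding the binomial probabilities P(Y=0)+…+P(Y=13) at p = 13/20 gives 16151694793243741949/16384000000000000000.

16151694793243741949/16384000000000000000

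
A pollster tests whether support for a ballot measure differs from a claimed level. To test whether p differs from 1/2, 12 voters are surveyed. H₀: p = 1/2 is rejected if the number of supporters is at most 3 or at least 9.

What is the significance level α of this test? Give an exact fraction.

α = P(K ≤ 3 or K ≥ 9 | p = 1/2), K ~ Binomial(12, 1/2).
By symmetry, α = 2·P(K ≤ 3) = 2·(1 + 12 + 66 + 220)/4096 = 598/4096 = 299/2048.

299/2048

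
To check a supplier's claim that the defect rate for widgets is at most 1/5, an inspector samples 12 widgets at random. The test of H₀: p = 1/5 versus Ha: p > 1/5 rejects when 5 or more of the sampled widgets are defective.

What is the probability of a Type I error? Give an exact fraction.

Under H₀, S ~ Binomial(12, 1/5); the Type I error rate is P(S ≥ 5).
α = 1 − P(S ≤ 4) = 1 − 45285376/48828125 = 3542749/48828125.

3542749/48828125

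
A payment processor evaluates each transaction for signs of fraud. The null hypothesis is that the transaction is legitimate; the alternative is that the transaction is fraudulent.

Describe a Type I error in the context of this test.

A Type I error is rejecting H₀ when H₀ is true.
Here that means blocking the transaction and freezing the card when actually the transaction is legitimate.

A Type I error would mean concluding that the transaction is fraudulent when in fact the transaction is legitimate.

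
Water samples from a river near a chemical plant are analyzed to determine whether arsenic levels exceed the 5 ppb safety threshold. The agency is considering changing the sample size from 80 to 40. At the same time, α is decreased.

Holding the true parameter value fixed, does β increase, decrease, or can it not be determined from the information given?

A smaller sample increases the standard error, so the sampling distributions under H₀ and Ha overlap more. Lowering α raises the bar for rejection; under Ha, the test now fails to reject on outcomes it previously would have rejected. Both changes push β in the same direction.

It increases.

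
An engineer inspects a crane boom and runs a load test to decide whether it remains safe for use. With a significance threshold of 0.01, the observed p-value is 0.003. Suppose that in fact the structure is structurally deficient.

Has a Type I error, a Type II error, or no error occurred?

The conventional null hypothesis is that the structure meets the required load capacity (safe).
Since p = 0.003 < α = 0.01, H₀ is rejected.
H₀ is false (actually the structure is structurally deficient).
The decision matches the true state — no error.

Neither — the decision is correct.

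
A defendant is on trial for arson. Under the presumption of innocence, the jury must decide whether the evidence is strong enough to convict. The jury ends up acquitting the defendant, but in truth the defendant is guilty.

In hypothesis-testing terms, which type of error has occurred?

Type II error

The null hypothesis here is that the defendant is innocent.
'Acquitting the defendant' corresponds to failing to reject H₀.
H₀ was not rejected but H₀ is false — a Type II error (false negative).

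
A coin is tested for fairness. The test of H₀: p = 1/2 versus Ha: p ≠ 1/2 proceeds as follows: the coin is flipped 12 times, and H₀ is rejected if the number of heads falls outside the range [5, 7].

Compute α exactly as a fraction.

397/1024

The significance level is the null-hypothesis probability of the rejection region {≤4} ∪ {≥8}.
Each tail has probability (1 + 12 + 66 + 220 + 495)/4096; doubling gives α = 1588/4096 = 397/1024.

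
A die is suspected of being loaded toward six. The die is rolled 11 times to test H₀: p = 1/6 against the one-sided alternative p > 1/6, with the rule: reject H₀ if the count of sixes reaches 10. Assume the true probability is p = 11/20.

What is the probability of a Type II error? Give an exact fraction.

20194688329389/20480000000000

A Type II error is failing to reject when Ha holds: with p = 11/20, β = P(Y ≤ 9).
Equivalently, β = 1 − P(Y ≥ 10) = 20194688329389/20480000000000.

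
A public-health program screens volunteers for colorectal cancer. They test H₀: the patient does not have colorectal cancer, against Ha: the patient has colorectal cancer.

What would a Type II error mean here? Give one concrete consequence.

A Type II error would mean concluding that the patient does not have colorectal cancer (or at least failing to establish that the patient has colorectal cancer) when in fact the patient has colorectal cancer. Consequence: the disease goes undetected and untreated until it has progressed.

A Type II error is failing to reject H₀ when H₀ is false.
Here that means clearing the patient as negative when actually the patient has colorectal cancer.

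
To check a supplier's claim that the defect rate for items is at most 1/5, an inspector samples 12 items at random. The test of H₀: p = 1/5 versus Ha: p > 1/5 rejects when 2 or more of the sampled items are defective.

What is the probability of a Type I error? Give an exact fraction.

177031761/244140625

Under H₀, K ~ Binomial(12, 1/5); the Type I error rate is P(K ≥ 2).
α = 1 − P(K ≤ 1) = 1 − 67108864/244140625 = 177031761/244140625.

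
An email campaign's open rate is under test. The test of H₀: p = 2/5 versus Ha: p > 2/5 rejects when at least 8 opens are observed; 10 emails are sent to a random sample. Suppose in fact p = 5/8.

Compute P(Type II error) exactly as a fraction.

211794831/268435456

A Type II error is failing to reject when Ha holds: with p = 5/8, β = P(X ≤ 7).
Equivalently, β = 1 − P(X ≥ 8) = 211794831/268435456.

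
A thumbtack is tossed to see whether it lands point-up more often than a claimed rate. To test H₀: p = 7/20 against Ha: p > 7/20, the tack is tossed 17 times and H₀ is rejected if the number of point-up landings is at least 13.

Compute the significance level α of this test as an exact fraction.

192899528156639731/327680000000000000000

Under H₀, X ~ Binomial(17, 7/20), and α = P(X ≥ 13).
Summing C(17,j)(7/20)^j(13/20)^{17−j} for j = 13,…,17 gives 192899528156639731/327680000000000000000.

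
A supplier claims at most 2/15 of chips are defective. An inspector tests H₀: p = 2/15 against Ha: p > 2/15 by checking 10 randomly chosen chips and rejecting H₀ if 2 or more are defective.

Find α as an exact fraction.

The significance level is the probability, assuming p = 2/15, of seeing 2 or more defectives in 10 draws.
α = 1 − P(X ≤ 1) = 1 − 116649493103/192216796875 = 75567303772/192216796875.

75567303772/192216796875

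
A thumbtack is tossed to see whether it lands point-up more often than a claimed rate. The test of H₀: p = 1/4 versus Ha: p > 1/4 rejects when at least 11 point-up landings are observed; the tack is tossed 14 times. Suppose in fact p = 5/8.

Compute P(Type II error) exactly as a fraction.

β = P(fail to reject H₀ | Ha true) = P(K ≤ 10 | p = 5/8), K ~ Binomial(14, 5/8).
Adding the binomial probabilities P(K=0)+…+P(K=10) at p = 5/8 gives 1830419739927/2199023255552.

1830419739927/2199023255552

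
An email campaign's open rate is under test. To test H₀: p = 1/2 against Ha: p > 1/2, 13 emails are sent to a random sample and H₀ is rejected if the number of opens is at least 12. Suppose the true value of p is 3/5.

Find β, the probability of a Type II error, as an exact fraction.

β = P(fail to reject H₀ | Ha true) = P(Y ≤ 11 | p = 3/5), Y ~ Binomial(13, 3/5).
Equivalently, β = 1 − P(Y ≥ 12) = 1205291336/1220703125.

1205291336/1220703125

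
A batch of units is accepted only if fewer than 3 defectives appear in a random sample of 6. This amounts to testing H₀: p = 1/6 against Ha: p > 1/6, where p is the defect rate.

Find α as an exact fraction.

1453/23328

α = P(reject H₀ | H₀ true) = P(S ≥ 3 | p = 1/6), S ~ Binomial(6, 1/6).
α = 1 − P(S ≤ 2) = 1 − 21875/23328 = 1453/23328.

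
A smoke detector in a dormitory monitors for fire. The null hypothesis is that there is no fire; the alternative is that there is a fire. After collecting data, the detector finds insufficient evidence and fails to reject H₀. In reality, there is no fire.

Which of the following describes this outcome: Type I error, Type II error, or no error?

No error — this is a correct decision.

The test retained a true H₀ — the decision matches the true state.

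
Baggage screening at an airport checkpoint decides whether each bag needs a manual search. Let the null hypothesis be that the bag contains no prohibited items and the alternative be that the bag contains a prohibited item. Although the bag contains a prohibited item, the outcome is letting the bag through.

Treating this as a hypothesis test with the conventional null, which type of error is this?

'Letting the bag through' corresponds to failing to reject H₀.
H₀ was not rejected but H₀ is false — a Type II error (false negative).

Type II error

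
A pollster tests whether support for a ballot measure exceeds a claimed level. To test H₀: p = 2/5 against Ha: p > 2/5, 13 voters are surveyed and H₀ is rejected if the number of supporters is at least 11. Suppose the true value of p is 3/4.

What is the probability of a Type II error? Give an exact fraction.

A Type II error is failing to reject when Ha holds: with p = 3/4, β = P(Y ≤ 10).
Summing C(13,j)·(3/4)^j·(1/4)^{13-j} for j = 0..10 gives 22394171/33554432.

22394171/33554432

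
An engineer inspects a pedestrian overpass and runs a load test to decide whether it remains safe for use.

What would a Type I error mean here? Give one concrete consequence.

A Type I error would mean concluding that the structure is structurally deficient when in fact the structure meets the required load capacity (safe). Consequence: a sound structure is closed unnecessarily, at significant cost and disruption.

With the conventional null hypothesis that the structure meets the required load capacity (safe):
A Type I error is rejecting H₀ when H₀ is true.
Here that means closing the structure for repairs when actually the structure meets the required load capacity (safe).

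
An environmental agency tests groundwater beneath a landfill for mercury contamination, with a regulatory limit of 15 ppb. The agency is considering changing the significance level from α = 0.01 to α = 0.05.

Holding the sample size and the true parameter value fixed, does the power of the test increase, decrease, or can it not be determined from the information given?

It increases.

Relaxing α lowers the evidence threshold; under Ha, outcomes that previously fell short now trigger rejection.
Since power = 1 − β and β decreases, power increases.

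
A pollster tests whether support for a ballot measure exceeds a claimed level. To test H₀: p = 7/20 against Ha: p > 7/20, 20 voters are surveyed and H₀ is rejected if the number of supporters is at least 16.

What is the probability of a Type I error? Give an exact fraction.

Under H₀, K ~ Binomial(20, 7/20), and α = P(K ≥ 16).
Summing C(20,j)(7/20)^j(13/20)^{20−j} for j = 16,…,20 gives 1309170390051900216169/26214400000000000000000000.

1309170390051900216169/26214400000000000000000000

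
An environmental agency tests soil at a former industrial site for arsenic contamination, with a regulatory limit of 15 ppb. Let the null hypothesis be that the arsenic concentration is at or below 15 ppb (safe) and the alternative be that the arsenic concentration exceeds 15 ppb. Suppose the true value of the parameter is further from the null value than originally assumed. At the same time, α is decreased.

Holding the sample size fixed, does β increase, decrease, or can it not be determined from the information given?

The first change alone would make β decrease; the second alone would make β increase. Which effect dominates depends on the magnitudes, which are not given.

Cannot be determined from the information given.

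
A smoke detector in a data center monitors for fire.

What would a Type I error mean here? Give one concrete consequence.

With the conventional null hypothesis that there is no fire:
A Type I error is rejecting H₀ when H₀ is true.
Here that means sounding the alarm and evacuating the building when actually there is no fire.

A Type I error would mean concluding that there is a fire when in fact there is no fire. Consequence: the building is evacuated for a false alarm, disrupting work.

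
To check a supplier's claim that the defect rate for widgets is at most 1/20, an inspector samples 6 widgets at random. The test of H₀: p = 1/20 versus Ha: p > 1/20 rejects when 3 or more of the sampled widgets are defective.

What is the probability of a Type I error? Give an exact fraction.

Under H₀, Y ~ Binomial(6, 1/20); the Type I error rate is P(Y ≥ 3).
α = 1 − P(Y ≤ 2) = 1 − 6385729/6400000 = 14271/6400000.

14271/6400000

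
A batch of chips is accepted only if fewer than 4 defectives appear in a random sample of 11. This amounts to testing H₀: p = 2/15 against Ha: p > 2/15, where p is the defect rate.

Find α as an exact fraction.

27663615392/576650390625

The significance level is the probability, assuming p = 2/15, of seeing 4 or more defectives in 11 draws.
α = 1 − P(X ≤ 3) = 1 − 548986775233/576650390625 = 27663615392/576650390625.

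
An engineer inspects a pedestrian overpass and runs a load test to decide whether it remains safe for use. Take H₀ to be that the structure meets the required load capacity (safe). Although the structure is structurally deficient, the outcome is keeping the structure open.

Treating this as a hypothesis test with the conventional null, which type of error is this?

'Keeping the structure open' corresponds to failing to reject H₀.
H₀ was not rejected but H₀ is false — a Type II error (false negative).

Type II error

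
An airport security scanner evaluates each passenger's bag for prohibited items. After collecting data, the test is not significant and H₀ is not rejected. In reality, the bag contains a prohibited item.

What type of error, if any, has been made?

Type II error

The conventional null hypothesis here is that the bag contains no prohibited items.
H₀ was not rejected, but H₀ is actually false.
Failing to reject a false null hypothesis is a Type II error (false negative).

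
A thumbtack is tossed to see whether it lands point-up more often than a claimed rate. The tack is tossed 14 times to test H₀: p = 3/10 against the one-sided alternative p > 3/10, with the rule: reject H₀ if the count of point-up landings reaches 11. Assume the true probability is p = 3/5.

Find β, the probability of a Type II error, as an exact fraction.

5344795024/6103515625

β = P(fail to reject H₀ | Ha true) = P(Y ≤ 10 | p = 3/5), Y ~ Binomial(14, 3/5).
Equivalently, β = 1 − P(Y ≥ 11) = 5344795024/6103515625.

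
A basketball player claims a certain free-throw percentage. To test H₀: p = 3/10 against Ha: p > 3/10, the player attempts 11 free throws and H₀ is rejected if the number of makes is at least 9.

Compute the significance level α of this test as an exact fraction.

The Type I error probability is α = P(Y ≥ 9) computed under H₀, where Y ~ Binomial(11, 3/10).
Summing C(11,j)(3/10)^j(7/10)^{11−j} for j = 9,…,11 gives 11553921/20000000000.

11553921/20000000000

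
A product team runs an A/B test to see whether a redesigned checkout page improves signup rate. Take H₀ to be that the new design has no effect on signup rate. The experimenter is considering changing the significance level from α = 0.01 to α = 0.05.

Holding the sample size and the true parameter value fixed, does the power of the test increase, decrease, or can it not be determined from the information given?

With a larger α the critical value moves toward the center, so more of the Ha sampling distribution lies in the rejection region.
Since power = 1 − β and β decreases, power increases.

It increases.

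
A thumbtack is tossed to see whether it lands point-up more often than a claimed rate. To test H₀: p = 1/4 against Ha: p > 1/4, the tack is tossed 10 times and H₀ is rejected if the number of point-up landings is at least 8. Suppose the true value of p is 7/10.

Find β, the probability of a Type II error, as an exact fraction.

771521517/1250000000

Under the alternative p = 7/10, S ~ Binomial(10, 7/10); β is the probability the test does not reject, P(S < 8).
Adding the binomial probabilities P(S=0)+…+P(S=7) at p = 7/10 gives 771521517/1250000000.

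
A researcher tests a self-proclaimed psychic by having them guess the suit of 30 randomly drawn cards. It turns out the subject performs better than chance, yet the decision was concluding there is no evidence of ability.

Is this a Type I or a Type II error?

Type II error

The null hypothesis here is that the subject is guessing at random (p = 1/4).
'Concluding there is no evidence of ability' corresponds to failing to reject H₀.
H₀ was not rejected but H₀ is false — a Type II error (false negative).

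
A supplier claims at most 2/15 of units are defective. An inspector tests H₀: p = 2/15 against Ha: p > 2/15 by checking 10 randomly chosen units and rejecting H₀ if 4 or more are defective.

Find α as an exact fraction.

The significance level is the probability, assuming p = 2/15, of seeing 4 or more defectives in 10 draws.
Computing the lower-tail complement: 1 − 185672861803/192216796875 = 6543935072/192216796875.

6543935072/192216796875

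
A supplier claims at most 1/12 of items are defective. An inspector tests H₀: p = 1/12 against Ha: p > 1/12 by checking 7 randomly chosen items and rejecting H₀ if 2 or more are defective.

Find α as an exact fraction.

α = P(reject H₀ | H₀ true) = P(X ≥ 2 | p = 1/12), X ~ Binomial(7, 1/12).
Computing the lower-tail complement: 1 − 1771561/1990656 = 219095/1990656.

219095/1990656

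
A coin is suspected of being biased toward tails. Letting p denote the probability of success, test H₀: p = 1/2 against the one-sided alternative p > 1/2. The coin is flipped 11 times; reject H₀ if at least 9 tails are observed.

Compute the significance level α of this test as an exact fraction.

Under H₀, X ~ Binomial(11, 1/2), and α = P(X ≥ 9).
That's C(11,9) + C(11,10) + C(11,11) over 2^11, i.e. (55 + 11 + 1)/2048 = 67/2048.

67/2048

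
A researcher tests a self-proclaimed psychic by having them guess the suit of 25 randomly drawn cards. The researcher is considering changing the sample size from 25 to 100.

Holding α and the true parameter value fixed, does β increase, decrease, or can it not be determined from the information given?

Increasing n separates the H₀ and Ha sampling distributions, so under Ha fewer outcomes land in the acceptance region.

It decreases.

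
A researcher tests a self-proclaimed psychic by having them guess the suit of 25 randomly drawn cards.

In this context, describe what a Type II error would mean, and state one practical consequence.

With the conventional null hypothesis that the subject is guessing at random (p = 1/4):
A Type II error is failing to reject H₀ when H₀ is false.
Here that means concluding there is no evidence of ability when actually the subject performs better than chance.

A Type II error would mean concluding that the subject is guessing at random (p = 1/4) (or at least failing to establish that the subject performs better than chance) when in fact the subject performs better than chance. Consequence: genuine ability (if it existed) would go unrecognized.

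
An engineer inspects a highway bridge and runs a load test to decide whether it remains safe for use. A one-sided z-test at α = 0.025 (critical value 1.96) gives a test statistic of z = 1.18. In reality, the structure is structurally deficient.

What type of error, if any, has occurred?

Type II error

The conventional null hypothesis is that the structure meets the required load capacity (safe).
Since z = 1.18 ≤ z* = 1.96, H₀ is not rejected.
H₀ is false (actually the structure is structurally deficient).
Failing to reject a false H₀ is a Type II error.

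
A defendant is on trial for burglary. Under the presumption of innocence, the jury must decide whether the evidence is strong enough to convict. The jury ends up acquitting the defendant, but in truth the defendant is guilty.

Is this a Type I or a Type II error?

The null hypothesis here is that the defendant is innocent.
'Acquitting the defendant' corresponds to failing to reject H₀.
H₀ was not rejected but H₀ is false — a Type II error (false negative).

Type II error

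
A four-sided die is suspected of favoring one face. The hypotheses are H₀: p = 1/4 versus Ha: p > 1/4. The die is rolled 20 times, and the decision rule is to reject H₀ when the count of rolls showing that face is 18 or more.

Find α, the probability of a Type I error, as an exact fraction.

1771/1099511627776

α = P(reject H₀ | H₀ true) = P(Y ≥ 18 | p = 1/4), with Y ~ Binomial(20, 1/4).
Summing C(20,j)(1/4)^j(3/4)^{20−j} for j = 18,…,20 gives 1771/1099511627776.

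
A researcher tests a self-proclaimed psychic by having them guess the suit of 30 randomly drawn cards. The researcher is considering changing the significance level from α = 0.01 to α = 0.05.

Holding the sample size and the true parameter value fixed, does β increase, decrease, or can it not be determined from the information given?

It decreases.

Relaxing α lowers the evidence threshold; under Ha, outcomes that previously fell short now trigger rejection.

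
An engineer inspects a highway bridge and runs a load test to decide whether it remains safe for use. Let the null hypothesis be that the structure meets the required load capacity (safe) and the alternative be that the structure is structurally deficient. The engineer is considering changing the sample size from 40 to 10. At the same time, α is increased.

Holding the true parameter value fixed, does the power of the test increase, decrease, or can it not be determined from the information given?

The first change alone would make β increase; the second alone would make β decrease. Which effect dominates depends on the magnitudes, which are not given.
Since power = 1 − β, the effect on power is likewise indeterminate.

Cannot be determined from the information given.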